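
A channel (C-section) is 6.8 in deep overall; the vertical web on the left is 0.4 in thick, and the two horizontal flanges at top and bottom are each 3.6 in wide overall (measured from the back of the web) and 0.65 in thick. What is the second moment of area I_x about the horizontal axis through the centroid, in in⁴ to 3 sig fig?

I_x ≈ 50.0 in⁴

Break the section into simple shapes (no overlaps), measuring from the bottom-left corner of the bounding box.
Web: 0.4 × 6.8, A = 2.72 in², y = 3.4 in, Ī = 10.481 in⁴.
Top flange (beyond web): 3.2 × 0.65, A = 2.08 in², y = 6.475 in, Ī = 0.073233 in⁴.
Bottom flange (beyond web): 3.2 × 0.65, A = 2.08 in², y = 0.325 in, Ī = 0.073233 in⁴.
By symmetry the centroid is at mid-height, ȳ = 3.4 in.
Transfer each piece to the horizontal axis through the centroid using Ī + A·d² with d = y − 3.4:
  web: d = 0 in → contributes +10.481 in⁴
  top flange (beyond web): d = 3.075 in → contributes +19.741 in⁴
  bottom flange (beyond web): d = -3.075 in → contributes +19.741 in⁴
Total I = 49.963 in⁴.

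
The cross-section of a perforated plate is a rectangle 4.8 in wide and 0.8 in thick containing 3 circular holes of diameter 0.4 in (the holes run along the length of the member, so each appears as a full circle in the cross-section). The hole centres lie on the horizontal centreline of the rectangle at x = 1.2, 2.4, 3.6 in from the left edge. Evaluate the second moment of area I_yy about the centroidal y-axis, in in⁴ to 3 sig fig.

Break the section into simple shapes (no overlaps), measuring from the bottom-left corner of the bounding box.
Plate: 4.8 × 0.8, A = 3.84 in², x = 2.4 in, Ī = 7.3728 in⁴.
Hole 1 (subtracted): ⌀0.4, A = 0.12566 in², x = 1.2 in, Ī = 0.0012566 in⁴.
Hole 2 (subtracted): ⌀0.4, A = 0.12566 in², x = 2.4 in, Ī = 0.0012566 in⁴.
Hole 3 (subtracted): ⌀0.4, A = 0.12566 in², x = 3.6 in, Ī = 0.0012566 in⁴.
By symmetry the centroid is at mid-width, x̄ = 2.4 in.
Transfer each piece to the centroidal y-axis using Ī + A·d² with d = x − 2.4:
  plate: d = 0 in → contributes +7.3728 in⁴
  hole 1: d = -1.2 in → contributes −0.18221 in⁴
  hole 2: d = 0 in → contributes −0.0012566 in⁴
  hole 3: d = 1.2 in → contributes −0.18221 in⁴
Total I = 7.0071 in⁴.

I_yy ≈ 7.01 in⁴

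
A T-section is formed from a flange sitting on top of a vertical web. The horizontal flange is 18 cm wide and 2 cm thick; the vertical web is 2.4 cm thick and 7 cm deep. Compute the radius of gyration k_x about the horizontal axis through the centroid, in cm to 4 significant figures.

Break the section into simple shapes (no overlaps), measuring from the bottom-left corner of the bounding box.
Flange: 18 × 2, A = 36 cm², y = 8 cm, Ī = 12 cm⁴.
Web: 2.4 × 7, A = 16.8 cm², y = 3.5 cm, Ī = 68.6 cm⁴.
Centroid: ȳ = ΣA·y / ΣA = 6.56818 cm.
Transfer each piece to the horizontal axis through the centroid using Ī + A·d² with d = y − 6.56818:
  flange: d = 1.43182 cm → contributes +85.8037 cm⁴
  web: d = -3.06818 cm → contributes +226.751 cm⁴
Total I = 312.555 cm⁴.
Radius of gyration: k = √(I/A) = √(312.555 / 52.8) = 2.43302 cm.

k_x ≈ 2.433 cm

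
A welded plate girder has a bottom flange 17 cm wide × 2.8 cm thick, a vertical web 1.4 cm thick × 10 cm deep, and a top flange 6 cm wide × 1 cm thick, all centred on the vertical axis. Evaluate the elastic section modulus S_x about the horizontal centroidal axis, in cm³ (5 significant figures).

S_x ≈ 118.57 cm³

Decompose the section into non-overlapping parts with the origin at the bottom-left of its bounding rectangle.
Bottom plate: 17 × 2.8, A = 47.6 cm², y = 1.4 cm, Ī = 31.09867 cm⁴.
Web plate: 1.4 × 10, A = 14 cm², y = 7.8 cm, Ī = 116.6667 cm⁴.
Top plate: 6 × 1, A = 6 cm², y = 13.3 cm, Ī = 0.5 cm⁴.
Centroid: ȳ = ΣA·y / ΣA = 3.781657 cm.
Transfer each piece to the horizontal centroidal axis using Ī + A·d² with d = y − 3.781657:
  bottom plate: d = -2.381657 cm → contributes +301.0996 cm⁴
  web plate: d = 4.018343 cm → contributes +342.7258 cm⁴
  top plate: d = 9.518343 cm → contributes +544.0931 cm⁴
Total I = 1187.919 cm⁴.
Extreme fibre distance c = 10.01834 cm; S = I/c = 118.5744 cm³.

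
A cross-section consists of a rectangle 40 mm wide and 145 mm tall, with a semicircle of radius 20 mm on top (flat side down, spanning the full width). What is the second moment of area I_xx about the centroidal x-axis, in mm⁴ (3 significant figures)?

I_xx ≈ 1.39 × 10⁷ mm⁴

Decompose the section into non-overlapping parts with the origin at the bottom-left of its bounding rectangle.
Rectangular body: 40 × 145, A = 5 800 mm², y = 72.5 mm, Ī = 10 162 083 mm⁴.
Semicircular cap: semicircle r = 20, A = 628.32 mm², y = 153.49 mm, Ī = 17 561 mm⁴.
Centroid: ȳ = ΣA·y / ΣA = 80.416 mm.
Transfer each piece to the centroidal x-axis using Ī + A·d² with d = y − 80.416:
  rectangular body: d = -7.916 mm → contributes +10 525 527 mm⁴
  semicircular cap: d = 73.072 mm → contributes +3 372 505 mm⁴
Total I = 13 898 032 mm⁴.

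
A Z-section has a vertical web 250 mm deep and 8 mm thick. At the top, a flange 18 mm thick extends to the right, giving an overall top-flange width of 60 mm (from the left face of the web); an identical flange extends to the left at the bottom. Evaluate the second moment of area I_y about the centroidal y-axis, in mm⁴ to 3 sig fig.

I_y ≈ 2.12 × 10⁶ mm⁴

Treat the section as a set of non-overlapping primitives; coordinates are from the bounding-box lower-left.
Web: 8 × 250, A = 2 000 mm², x = 56 mm, Ī = 10 667 mm⁴.
Top flange (beyond web): 52 × 18, A = 936 mm², x = 86 mm, Ī = 210 912 mm⁴.
Bottom flange (beyond web): 52 × 18, A = 936 mm², x = 26 mm, Ī = 210 912 mm⁴.
Centroid: x̄ = ΣA·x / ΣA = 56 mm.
Transfer each piece to the centroidal y-axis using Ī + A·d² with d = x − 56:
  web: d = 0 mm → contributes +10 667 mm⁴
  top flange (beyond web): d = 30 mm → contributes +1 053 312 mm⁴
  bottom flange (beyond web): d = -30 mm → contributes +1 053 312 mm⁴
Total I = 2 117 291 mm⁴.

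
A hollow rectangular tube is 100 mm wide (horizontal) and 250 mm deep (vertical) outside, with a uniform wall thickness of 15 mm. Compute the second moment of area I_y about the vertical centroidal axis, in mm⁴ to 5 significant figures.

I_y ≈ 1.4545 × 10⁷ mm⁴

Treat the section as a set of non-overlapping primitives; coordinates are from the bounding-box lower-left.
Outer rectangle: 100 × 250, A = 25 000 mm², x = 50 mm, Ī = 20 833 333 mm⁴.
Inner void (subtracted): 70 × 220, A = 15 400 mm², x = 50 mm, Ī = 6 288 333 mm⁴.
By symmetry the centroid is at mid-width, x̄ = 50 mm.
All pieces are centred on the vertical centroidal axis, so I = ΣĪ (holes subtracted) = 14 545 000 mm⁴.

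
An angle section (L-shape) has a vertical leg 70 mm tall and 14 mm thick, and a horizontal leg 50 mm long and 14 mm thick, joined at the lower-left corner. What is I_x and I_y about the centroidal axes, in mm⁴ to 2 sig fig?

Split into non-overlapping primitives; take the origin at the lower-left of the bounding box.
Vertical leg: 14 × 70, A = 980 mm², y = 35 mm, Ī = 400 167 mm⁴.
Horizontal leg (remainder): 36 × 14, A = 504 mm², y = 7 mm, Ī = 8 232 mm⁴.
Centroid: ȳ = ΣA·y / ΣA = 25.49 mm.
Transfer each piece to the centroidal x-axis using Ī + A·d² with d = y − 25.49:
  vertical leg: d = 9.509 mm → contributes +488 787 mm⁴
  horizontal leg (remainder): d = -18.49 mm → contributes +180 550 mm⁴
Total I = 669 338 mm⁴.
For the y-axis: x̄ = 15.49 mm.
Repeating about the centroidal y-axis gives I_y = 278 458 mm⁴.

I_x ≈ 6.7 × 10⁵ mm⁴, I_y ≈ 2.8 × 10⁵ mm⁴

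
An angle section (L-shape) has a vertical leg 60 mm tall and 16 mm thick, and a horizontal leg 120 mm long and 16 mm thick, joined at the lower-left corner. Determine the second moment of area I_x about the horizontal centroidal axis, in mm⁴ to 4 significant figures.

I_x ≈ 6.181 × 10⁵ mm⁴

Split into non-overlapping primitives; take the origin at the lower-left of the bounding box.
Vertical leg: 16 × 60, A = 960 mm², y = 30 mm, Ī = 288 000 mm⁴.
Horizontal leg (remainder): 104 × 16, A = 1 664 mm², y = 8 mm, Ī = 35498.7 mm⁴.
Centroid: ȳ = ΣA·y / ΣA = 16.0488 mm.
Transfer each piece to the horizontal centroidal axis using Ī + A·d² with d = y − 16.0488:
  vertical leg: d = 13.9512 mm → contributes +474 851 mm⁴
  horizontal leg (remainder): d = -8.04878 mm → contributes +143 297 mm⁴
Total I = 618 148 mm⁴.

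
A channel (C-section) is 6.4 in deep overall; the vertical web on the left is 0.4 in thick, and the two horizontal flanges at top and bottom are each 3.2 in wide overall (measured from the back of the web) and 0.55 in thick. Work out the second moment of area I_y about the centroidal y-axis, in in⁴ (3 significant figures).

Split into non-overlapping primitives; take the origin at the lower-left of the bounding box.
Web: 0.4 × 6.4, A = 2.56 in², x = 0.2 in, Ī = 0.034133 in⁴.
Top flange (beyond web): 2.8 × 0.55, A = 1.54 in², x = 1.8 in, Ī = 1.0061 in⁴.
Bottom flange (beyond web): 2.8 × 0.55, A = 1.54 in², x = 1.8 in, Ī = 1.0061 in⁴.
Centroid: x̄ = ΣA·x / ΣA = 1.0738 in.
Transfer each piece to the centroidal y-axis using Ī + A·d² with d = x − 1.0738:
  web: d = -0.87376 in → contributes +1.9886 in⁴
  top flange (beyond web): d = 0.72624 in → contributes +1.8184 in⁴
  bottom flange (beyond web): d = 0.72624 in → contributes +1.8184 in⁴
Total I = 5.6253 in⁴.

I_y ≈ 5.63 in⁴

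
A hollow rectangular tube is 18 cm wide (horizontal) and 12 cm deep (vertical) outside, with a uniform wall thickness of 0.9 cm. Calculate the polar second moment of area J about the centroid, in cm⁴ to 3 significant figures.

Decompose the section into non-overlapping parts with the origin at the bottom-left of its bounding rectangle.
Outer rectangle: 18 × 12, A = 216 cm², y = 6 cm, Ī = 2 592 cm⁴.
Inner void (subtracted): 16.2 × 10.2, A = 165.24 cm², y = 6 cm, Ī = 1432.6 cm⁴.
By symmetry the centroid is at mid-height, ȳ = 6 cm.
All pieces are centred on the centroidal x-axis, so I = ΣĪ (holes subtracted) = 1159.4 cm⁴.
Repeating about the centroidal y-axis gives I_y = 2218.2 cm⁴.
Polar second moment: J = I_x + I_y = 3377.6 cm⁴.

J ≈ 3380 cm⁴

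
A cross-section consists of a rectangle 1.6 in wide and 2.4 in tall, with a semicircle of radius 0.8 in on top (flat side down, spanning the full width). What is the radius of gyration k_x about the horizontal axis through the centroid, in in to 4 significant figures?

k_x ≈ 0.8828 in

Break the section into simple shapes (no overlaps), measuring from the bottom-left corner of the bounding box.
Rectangular body: 1.6 × 2.4, A = 3.84 in², y = 1.2 in, Ī = 1.8432 in⁴.
Semicircular cap: semicircle r = 0.8, A = 1.00531 in², y = 2.73953 in, Ī = 0.0449565 in⁴.
Centroid: ȳ = ΣA·y / ΣA = 1.51942 in.
Transfer each piece to the horizontal axis through the centroid using Ī + A·d² with d = y − 1.51942:
  rectangular body: d = -0.319423 in → contributes +2.235 in⁴
  semicircular cap: d = 1.22011 in → contributes +1.54152 in⁴
Total I = 3.77652 in⁴.
Radius of gyration: k = √(I/A) = √(3.77652 / 4.84531) = 0.882847 in.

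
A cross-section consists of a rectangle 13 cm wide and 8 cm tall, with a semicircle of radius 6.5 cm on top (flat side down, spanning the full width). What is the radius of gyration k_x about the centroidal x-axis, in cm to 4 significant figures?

k_x ≈ 3.907 cm

Break the section into simple shapes (no overlaps), measuring from the bottom-left corner of the bounding box.
Rectangular body: 13 × 8, A = 104 cm², y = 4 cm, Ī = 554.667 cm⁴.
Semicircular cap: semicircle r = 6.5, A = 66.3661 cm², y = 10.7587 cm, Ī = 195.923 cm⁴.
Centroid: ȳ = ΣA·y / ΣA = 6.63285 cm.
Transfer each piece to the centroidal x-axis using Ī + A·d² with d = y − 6.63285:
  rectangular body: d = -2.63285 cm → contributes +1275.58 cm⁴
  semicircular cap: d = 4.12584 cm → contributes +1325.64 cm⁴
Total I = 2601.23 cm⁴.
Radius of gyration: k = √(I/A) = √(2601.23 / 170.366) = 3.90749 cm.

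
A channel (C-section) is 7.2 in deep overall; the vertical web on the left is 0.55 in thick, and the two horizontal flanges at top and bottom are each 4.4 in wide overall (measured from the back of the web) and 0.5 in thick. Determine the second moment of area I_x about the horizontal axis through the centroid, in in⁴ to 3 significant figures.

Treat the section as a set of non-overlapping primitives; coordinates are from the bounding-box lower-left.
Web: 0.55 × 7.2, A = 3.96 in², y = 3.6 in, Ī = 17.107 in⁴.
Top flange (beyond web): 3.85 × 0.5, A = 1.925 in², y = 6.95 in, Ī = 0.040104 in⁴.
Bottom flange (beyond web): 3.85 × 0.5, A = 1.925 in², y = 0.25 in, Ī = 0.040104 in⁴.
By symmetry the centroid is at mid-height, ȳ = 3.6 in.
Transfer each piece to the horizontal axis through the centroid using Ī + A·d² with d = y − 3.6:
  web: d = 0 in → contributes +17.107 in⁴
  top flange (beyond web): d = 3.35 in → contributes +21.643 in⁴
  bottom flange (beyond web): d = -3.35 in → contributes +21.643 in⁴
Total I = 60.394 in⁴.

I_x ≈ 60.4 in⁴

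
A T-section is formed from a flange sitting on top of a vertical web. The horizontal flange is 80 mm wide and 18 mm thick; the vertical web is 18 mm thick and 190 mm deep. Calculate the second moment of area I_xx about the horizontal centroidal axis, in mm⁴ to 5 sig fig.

Split into non-overlapping primitives; take the origin at the lower-left of the bounding box.
Flange: 80 × 18, A = 1 440 mm², y = 199 mm, Ī = 38 880 mm⁴.
Web: 18 × 190, A = 3 420 mm², y = 95 mm, Ī = 10 288 500 mm⁴.
Centroid: ȳ = ΣA·y / ΣA = 125.8148 mm.
Transfer each piece to the horizontal centroidal axis using Ī + A·d² with d = y − 125.8148:
  flange: d = 73.18519 mm → contributes +7 751 623 mm⁴
  web: d = -30.81481 mm → contributes +13 535 971 mm⁴
Total I = 21 287 593 mm⁴.

I_xx ≈ 2.1288 × 10⁷ mm⁴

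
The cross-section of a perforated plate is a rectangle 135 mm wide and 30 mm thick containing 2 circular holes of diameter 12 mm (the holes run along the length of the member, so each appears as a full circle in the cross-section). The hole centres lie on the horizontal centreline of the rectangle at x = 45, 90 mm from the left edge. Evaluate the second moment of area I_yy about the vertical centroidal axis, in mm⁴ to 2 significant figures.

Decompose the section into non-overlapping parts with the origin at the bottom-left of its bounding rectangle.
Plate: 135 × 30, A = 4 050 mm², x = 67.5 mm, Ī = 6 150 938 mm⁴.
Hole 1 (subtracted): ⌀12, A = 113.1 mm², x = 45 mm, Ī = 1 018 mm⁴.
Hole 2 (subtracted): ⌀12, A = 113.1 mm², x = 90 mm, Ī = 1 018 mm⁴.
By symmetry the centroid is at mid-width, x̄ = 67.5 mm.
Transfer each piece to the vertical centroidal axis using Ī + A·d² with d = x − 67.5:
  plate: d = 0 mm → contributes +6 150 938 mm⁴
  hole 1: d = -22.5 mm → contributes −58 273 mm⁴
  hole 2: d = 22.5 mm → contributes −58 273 mm⁴
Total I = 6 034 391 mm⁴.

I_yy ≈ 6.0 × 10⁶ mm⁴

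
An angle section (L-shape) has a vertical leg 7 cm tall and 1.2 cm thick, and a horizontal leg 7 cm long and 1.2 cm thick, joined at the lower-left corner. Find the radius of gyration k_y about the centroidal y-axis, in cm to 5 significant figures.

Split into non-overlapping primitives; take the origin at the lower-left of the bounding box.
Vertical leg: 1.2 × 7, A = 8.4 cm², x = 0.6 cm, Ī = 1.008 cm⁴.
Horizontal leg (remainder): 5.8 × 1.2, A = 6.96 cm², x = 4.1 cm, Ī = 19.5112 cm⁴.
Centroid: x̄ = ΣA·x / ΣA = 2.185938 cm.
Transfer each piece to the centroidal y-axis using Ī + A·d² with d = x − 2.185938:
  vertical leg: d = -1.585938 cm → contributes +22.13566 cm⁴
  horizontal leg (remainder): d = 1.914063 cm → contributes +45.0101 cm⁴
Total I = 67.14576 cm⁴.
Radius of gyration: k = √(I/A) = √(67.14576 / 15.36) = 2.090806 cm.

k_y ≈ 2.0908 cm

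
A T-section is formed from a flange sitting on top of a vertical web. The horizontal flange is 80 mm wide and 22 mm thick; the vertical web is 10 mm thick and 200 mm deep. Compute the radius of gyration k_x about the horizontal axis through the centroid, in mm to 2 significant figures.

k_x ≈ 70 mm

Treat the section as a set of non-overlapping primitives; coordinates are from the bounding-box lower-left.
Flange: 80 × 22, A = 1 760 mm², y = 211 mm, Ī = 70 987 mm⁴.
Web: 10 × 200, A = 2 000 mm², y = 100 mm, Ī = 6 666 667 mm⁴.
Centroid: ȳ = ΣA·y / ΣA = 152 mm.
Transfer each piece to the horizontal axis through the centroid using Ī + A·d² with d = y − 152:
  flange: d = 59.04 mm → contributes +6 206 387 mm⁴
  web: d = -51.96 mm → contributes +12 065 819 mm⁴
Total I = 18 272 207 mm⁴.
Radius of gyration: k = √(I/A) = √(18 272 207 / 3 760) = 69.71 mm.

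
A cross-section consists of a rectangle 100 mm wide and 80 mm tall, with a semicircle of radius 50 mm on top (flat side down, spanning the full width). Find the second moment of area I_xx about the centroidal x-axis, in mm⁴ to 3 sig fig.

Break the section into simple shapes (no overlaps), measuring from the bottom-left corner of the bounding box.
Rectangular body: 100 × 80, A = 8 000 mm², y = 40 mm, Ī = 4 266 667 mm⁴.
Semicircular cap: semicircle r = 50, A = 3 927 mm², y = 101.22 mm, Ī = 685 981 mm⁴.
Centroid: ȳ = ΣA·y / ΣA = 60.157 mm.
Transfer each piece to the centroidal x-axis using Ī + A·d² with d = y − 60.157:
  rectangular body: d = -20.157 mm → contributes +7 517 120 mm⁴
  semicircular cap: d = 41.064 mm → contributes +7 307 751 mm⁴
Total I = 14 824 871 mm⁴.

I_xx ≈ 1.48 × 10⁷ mm⁴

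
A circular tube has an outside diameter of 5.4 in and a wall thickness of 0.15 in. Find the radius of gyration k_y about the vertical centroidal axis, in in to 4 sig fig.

Decompose the section into non-overlapping parts with the origin at the bottom-left of its bounding rectangle.
Outer circle: ⌀5.4, A = 22.9022 in², x = 2.7 in, Ī = 41.7393 in⁴.
Bore (subtracted): ⌀5.1, A = 20.4282 in², x = 2.7 in, Ī = 33.2086 in⁴.
By symmetry the centroid is at mid-width, x̄ = 2.7 in.
All pieces are centred on the vertical centroidal axis, so I = ΣĪ (holes subtracted) = 8.53068 in⁴.
Radius of gyration: k = √(I/A) = √(8.53068 / 2.474) = 1.85691 in.

k_y ≈ 1.857 in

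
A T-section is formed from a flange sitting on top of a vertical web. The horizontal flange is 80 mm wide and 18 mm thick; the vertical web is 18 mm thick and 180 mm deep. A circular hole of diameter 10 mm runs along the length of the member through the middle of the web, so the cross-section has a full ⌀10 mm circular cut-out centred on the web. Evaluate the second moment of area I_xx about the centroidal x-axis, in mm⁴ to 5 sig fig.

I_xx ≈ 1.8483 × 10⁷ mm⁴

Break the section into simple shapes (no overlaps), measuring from the bottom-left corner of the bounding box.
Flange: 80 × 18, A = 1 440 mm², y = 189 mm, Ī = 38 880 mm⁴.
Web: 18 × 180, A = 3 240 mm², y = 90 mm, Ī = 8 748 000 mm⁴.
Hole (subtracted): ⌀10, A = 78.53982 mm², y = 90 mm, Ī = 490.8739 mm⁴.
Centroid: ȳ = ΣA·y / ΣA = 120.9815 mm.
Transfer each piece to the centroidal x-axis using Ī + A·d² with d = y − 120.9815:
  flange: d = 68.01853 mm → contributes +6 701 069 mm⁴
  web: d = -30.98147 mm → contributes +11 857 919 mm⁴
  hole: d = -30.98147 mm → contributes −75877.43 mm⁴
Total I = 18 483 111 mm⁴.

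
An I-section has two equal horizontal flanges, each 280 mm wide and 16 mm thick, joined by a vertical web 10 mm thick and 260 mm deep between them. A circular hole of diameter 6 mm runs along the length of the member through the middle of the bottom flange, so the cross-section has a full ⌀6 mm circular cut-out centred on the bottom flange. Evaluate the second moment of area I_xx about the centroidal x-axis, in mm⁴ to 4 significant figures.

I_xx ≈ 1.849 × 10⁸ mm⁴

Decompose the section into non-overlapping parts with the origin at the bottom-left of its bounding rectangle.
Bottom flange: 280 × 16, A = 4 480 mm², y = 8 mm, Ī = 95573.3 mm⁴.
Web: 10 × 260, A = 2 600 mm², y = 146 mm, Ī = 14 646 667 mm⁴.
Top flange: 280 × 16, A = 4 480 mm², y = 284 mm, Ī = 95573.3 mm⁴.
Hole (subtracted): ⌀6, A = 28.2743 mm², y = 8 mm, Ī = 63.6173 mm⁴.
Centroid: ȳ = ΣA·y / ΣA = 146.338 mm.
Transfer each piece to the centroidal x-axis using Ī + A·d² with d = y − 146.338:
  bottom flange: d = -138.338 mm → contributes +85 831 580 mm⁴
  web: d = -0.338359 mm → contributes +14 646 964 mm⁴
  top flange: d = 137.662 mm → contributes +84 994 833 mm⁴
  hole: d = -138.338 mm → contributes −541 164 mm⁴
Total I = 184 932 213 mm⁴.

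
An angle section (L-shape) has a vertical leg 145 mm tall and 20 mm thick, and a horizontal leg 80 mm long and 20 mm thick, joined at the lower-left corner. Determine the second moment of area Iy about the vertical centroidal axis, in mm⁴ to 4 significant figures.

Iy ≈ 1.815 × 10⁶ mm⁴

Break the section into simple shapes (no overlaps), measuring from the bottom-left corner of the bounding box.
Vertical leg: 20 × 145, A = 2 900 mm², x = 10 mm, Ī = 96666.7 mm⁴.
Horizontal leg (remainder): 60 × 20, A = 1 200 mm², x = 50 mm, Ī = 360 000 mm⁴.
Centroid: x̄ = ΣA·x / ΣA = 21.7073 mm.
Transfer each piece to the vertical centroidal axis using Ī + A·d² with d = x − 21.7073:
  vertical leg: d = -11.7073 mm → contributes +494 144 mm⁴
  horizontal leg (remainder): d = 28.2927 mm → contributes +1 320 571 mm⁴
Total I = 1 814 715 mm⁴.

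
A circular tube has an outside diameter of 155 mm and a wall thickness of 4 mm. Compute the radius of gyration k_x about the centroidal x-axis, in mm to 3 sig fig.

Decompose the section into non-overlapping parts with the origin at the bottom-left of its bounding rectangle.
Outer circle: ⌀155, A = 18 869 mm², y = 77.5 mm, Ī = 28 333 269 mm⁴.
Bore (subtracted): ⌀147, A = 16 972 mm², y = 77.5 mm, Ī = 22 921 300 mm⁴.
By symmetry the centroid is at mid-height, ȳ = 77.5 mm.
All pieces are centred on the centroidal x-axis, so I = ΣĪ (holes subtracted) = 5 411 970 mm⁴.
Radius of gyration: k = √(I/A) = √(5 411 970 / 1897.5) = 53.405 mm.

k_x ≈ 53.4 mm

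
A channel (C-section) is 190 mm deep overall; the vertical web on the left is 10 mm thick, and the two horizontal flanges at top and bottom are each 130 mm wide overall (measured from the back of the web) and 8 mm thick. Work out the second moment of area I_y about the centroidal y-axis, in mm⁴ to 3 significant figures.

I_y ≈ 6.35 × 10⁶ mm⁴

Break the section into simple shapes (no overlaps), measuring from the bottom-left corner of the bounding box.
Web: 10 × 190, A = 1 900 mm², x = 5 mm, Ī = 15 833 mm⁴.
Top flange (beyond web): 120 × 8, A = 960 mm², x = 70 mm, Ī = 1 152 000 mm⁴.
Bottom flange (beyond web): 120 × 8, A = 960 mm², x = 70 mm, Ī = 1 152 000 mm⁴.
Centroid: x̄ = ΣA·x / ΣA = 37.67 mm.
Transfer each piece to the centroidal y-axis using Ī + A·d² with d = x − 37.67:
  web: d = -32.67 mm → contributes +2 043 778 mm⁴
  top flange (beyond web): d = 32.33 mm → contributes +2 155 410 mm⁴
  bottom flange (beyond web): d = 32.33 mm → contributes +2 155 410 mm⁴
Total I = 6 354 598 mm⁴.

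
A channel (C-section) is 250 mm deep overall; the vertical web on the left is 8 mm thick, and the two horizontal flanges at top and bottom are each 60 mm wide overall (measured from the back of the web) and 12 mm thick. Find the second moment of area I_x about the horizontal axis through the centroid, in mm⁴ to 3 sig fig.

Treat the section as a set of non-overlapping primitives; coordinates are from the bounding-box lower-left.
Web: 8 × 250, A = 2 000 mm², y = 125 mm, Ī = 10 416 667 mm⁴.
Top flange (beyond web): 52 × 12, A = 624 mm², y = 244 mm, Ī = 7 488 mm⁴.
Bottom flange (beyond web): 52 × 12, A = 624 mm², y = 6 mm, Ī = 7 488 mm⁴.
By symmetry the centroid is at mid-height, ȳ = 125 mm.
Transfer each piece to the horizontal axis through the centroid using Ī + A·d² with d = y − 125:
  web: d = 0 mm → contributes +10 416 667 mm⁴
  top flange (beyond web): d = 119 mm → contributes +8 843 952 mm⁴
  bottom flange (beyond web): d = -119 mm → contributes +8 843 952 mm⁴
Total I = 28 104 571 mm⁴.

I_x ≈ 2.81 × 10⁷ mm⁴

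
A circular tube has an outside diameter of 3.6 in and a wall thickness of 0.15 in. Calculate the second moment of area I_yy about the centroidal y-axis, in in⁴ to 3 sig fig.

Break the section into simple shapes (no overlaps), measuring from the bottom-left corner of the bounding box.
Outer circle: ⌀3.6, A = 10.179 in², x = 1.8 in, Ī = 8.2448 in⁴.
Bore (subtracted): ⌀3.3, A = 8.553 in², x = 1.8 in, Ī = 5.8214 in⁴.
By symmetry the centroid is at mid-width, x̄ = 1.8 in.
All pieces are centred on the centroidal y-axis, so I = ΣĪ (holes subtracted) = 2.4234 in⁴.

I_yy ≈ 2.42 in⁴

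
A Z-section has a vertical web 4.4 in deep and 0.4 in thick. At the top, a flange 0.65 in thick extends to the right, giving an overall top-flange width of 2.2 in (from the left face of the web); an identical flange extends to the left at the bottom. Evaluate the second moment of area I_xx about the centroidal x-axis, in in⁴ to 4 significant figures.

Break the section into simple shapes (no overlaps), measuring from the bottom-left corner of the bounding box.
Web: 0.4 × 4.4, A = 1.76 in², y = 2.2 in, Ī = 2.83947 in⁴.
Top flange (beyond web): 1.8 × 0.65, A = 1.17 in², y = 4.075 in, Ī = 0.0411938 in⁴.
Bottom flange (beyond web): 1.8 × 0.65, A = 1.17 in², y = 0.325 in, Ī = 0.0411938 in⁴.
Centroid: ȳ = ΣA·y / ΣA = 2.2 in.
Transfer each piece to the centroidal x-axis using Ī + A·d² with d = y − 2.2:
  web: d = 0 in → contributes +2.83947 in⁴
  top flange (beyond web): d = 1.875 in → contributes +4.15448 in⁴
  bottom flange (beyond web): d = -1.875 in → contributes +4.15448 in⁴
Total I = 11.1484 in⁴.

I_xx ≈ 11.15 in⁴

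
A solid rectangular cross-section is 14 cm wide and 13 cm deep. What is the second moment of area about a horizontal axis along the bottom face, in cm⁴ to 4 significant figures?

The section: 14 × 13, A = 182 cm², y = 6.5 cm, Ī = 2563.17 cm⁴.
Transfer it to the bottom edge using Ī + A·d² with d = y − 0:
  the section: d = 6.5 cm → contributes +10252.7 cm⁴
Total I = 10252.7 cm⁴.

I_base ≈ 1.025 × 10⁴ cm⁴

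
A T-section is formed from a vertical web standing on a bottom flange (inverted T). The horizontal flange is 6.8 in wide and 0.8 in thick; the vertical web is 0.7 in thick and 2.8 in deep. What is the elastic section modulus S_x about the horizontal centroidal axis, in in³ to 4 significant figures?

S_x ≈ 2.291 in³

Decompose the section into non-overlapping parts with the origin at the bottom-left of its bounding rectangle.
Flange: 6.8 × 0.8, A = 5.44 in², y = 0.4 in, Ī = 0.290133 in⁴.
Web: 0.7 × 2.8, A = 1.96 in², y = 2.2 in, Ī = 1.28053 in⁴.
Centroid: ȳ = ΣA·y / ΣA = 0.876757 in.
Transfer each piece to the horizontal centroidal axis using Ī + A·d² with d = y − 0.876757:
  flange: d = -0.476757 in → contributes +1.52663 in⁴
  web: d = 1.32324 in → contributes +4.71244 in⁴
Total I = 6.23907 in⁴.
Extreme fibre distance c = 2.72324 in; S = I/c = 2.29104 in³.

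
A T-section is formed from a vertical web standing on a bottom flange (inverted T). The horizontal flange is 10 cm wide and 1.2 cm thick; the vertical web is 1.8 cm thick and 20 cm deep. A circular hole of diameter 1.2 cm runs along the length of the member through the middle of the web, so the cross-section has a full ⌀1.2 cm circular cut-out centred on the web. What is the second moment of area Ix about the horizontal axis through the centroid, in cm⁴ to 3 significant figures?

Ix ≈ 2200 cm⁴

Split into non-overlapping primitives; take the origin at the lower-left of the bounding box.
Flange: 10 × 1.2, A = 12 cm², y = 0.6 cm, Ī = 1.44 cm⁴.
Web: 1.8 × 20, A = 36 cm², y = 11.2 cm, Ī = 1 200 cm⁴.
Hole (subtracted): ⌀1.2, A = 1.131 cm², y = 11.2 cm, Ī = 0.10179 cm⁴.
Centroid: ȳ = ΣA·y / ΣA = 8.4861 cm.
Transfer each piece to the horizontal axis through the centroid using Ī + A·d² with d = y − 8.4861:
  flange: d = -7.8861 cm → contributes +747.72 cm⁴
  web: d = 2.7139 cm → contributes +1465.2 cm⁴
  hole: d = 2.7139 cm → contributes −8.432 cm⁴
Total I = 2204.4 cm⁴.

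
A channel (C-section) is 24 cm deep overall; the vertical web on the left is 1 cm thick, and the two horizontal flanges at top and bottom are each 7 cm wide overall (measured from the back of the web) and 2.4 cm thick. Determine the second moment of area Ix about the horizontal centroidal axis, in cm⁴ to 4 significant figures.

Ix ≈ 4525 cm⁴

Split into non-overlapping primitives; take the origin at the lower-left of the bounding box.
Web: 1 × 24, A = 24 cm², y = 12 cm, Ī = 1 152 cm⁴.
Top flange (beyond web): 6 × 2.4, A = 14.4 cm², y = 22.8 cm, Ī = 6.912 cm⁴.
Bottom flange (beyond web): 6 × 2.4, A = 14.4 cm², y = 1.2 cm, Ī = 6.912 cm⁴.
By symmetry the centroid is at mid-height, ȳ = 12 cm.
Transfer each piece to the horizontal centroidal axis using Ī + A·d² with d = y − 12:
  web: d = 0 cm → contributes +1 152 cm⁴
  top flange (beyond web): d = 10.8 cm → contributes +1686.53 cm⁴
  bottom flange (beyond web): d = -10.8 cm → contributes +1686.53 cm⁴
Total I = 4525.06 cm⁴.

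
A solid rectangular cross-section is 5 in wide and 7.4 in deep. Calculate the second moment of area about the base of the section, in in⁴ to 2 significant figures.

I_base ≈ 680 in⁴

The section: 5 × 7.4, A = 37 in², y = 3.7 in, Ī = 168.8 in⁴.
Transfer it to the bottom edge using Ī + A·d² with d = y − 0:
  the section: d = 3.7 in → contributes +675.4 in⁴
Total I = 675.4 in⁴.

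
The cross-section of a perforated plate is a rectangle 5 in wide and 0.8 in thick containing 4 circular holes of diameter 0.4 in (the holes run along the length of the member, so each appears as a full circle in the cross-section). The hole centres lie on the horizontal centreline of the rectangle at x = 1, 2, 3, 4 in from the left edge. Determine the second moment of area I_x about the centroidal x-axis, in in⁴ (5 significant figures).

I_x ≈ 0.20831 in⁴

Split into non-overlapping primitives; take the origin at the lower-left of the bounding box.
Plate: 5 × 0.8, A = 4 in², y = 0.4 in, Ī = 0.2133333 in⁴.
Hole 1 (subtracted): ⌀0.4, A = 0.1256637 in², y = 0.4 in, Ī = 0.001256637 in⁴.
Hole 2 (subtracted): ⌀0.4, A = 0.1256637 in², y = 0.4 in, Ī = 0.001256637 in⁴.
Hole 3 (subtracted): ⌀0.4, A = 0.1256637 in², y = 0.4 in, Ī = 0.001256637 in⁴.
Hole 4 (subtracted): ⌀0.4, A = 0.1256637 in², y = 0.4 in, Ī = 0.001256637 in⁴.
By symmetry the centroid is at mid-height, ȳ = 0.4 in.
All pieces are centred on the centroidal x-axis, so I = ΣĪ (holes subtracted) = 0.2083068 in⁴.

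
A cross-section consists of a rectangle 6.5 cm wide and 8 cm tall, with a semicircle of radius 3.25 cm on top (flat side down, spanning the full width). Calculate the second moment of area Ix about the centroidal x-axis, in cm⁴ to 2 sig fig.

Ix ≈ 650 cm⁴

Decompose the section into non-overlapping parts with the origin at the bottom-left of its bounding rectangle.
Rectangular body: 6.5 × 8, A = 52 cm², y = 4 cm, Ī = 277.3 cm⁴.
Semicircular cap: semicircle r = 3.25, A = 16.59 cm², y = 9.379 cm, Ī = 12.25 cm⁴.
Centroid: ȳ = ΣA·y / ΣA = 5.301 cm.
Transfer each piece to the centroidal x-axis using Ī + A·d² with d = y − 5.301:
  rectangular body: d = -1.301 cm → contributes +365.4 cm⁴
  semicircular cap: d = 4.078 cm → contributes +288.2 cm⁴
Total I = 653.6 cm⁴.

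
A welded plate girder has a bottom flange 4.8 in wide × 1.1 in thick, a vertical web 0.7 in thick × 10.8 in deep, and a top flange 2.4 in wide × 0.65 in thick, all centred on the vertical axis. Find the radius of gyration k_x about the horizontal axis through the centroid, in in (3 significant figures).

k_x ≈ 4.39 in

Decompose the section into non-overlapping parts with the origin at the bottom-left of its bounding rectangle.
Bottom plate: 4.8 × 1.1, A = 5.28 in², y = 0.55 in, Ī = 0.5324 in⁴.
Web plate: 0.7 × 10.8, A = 7.56 in², y = 6.5 in, Ī = 73.483 in⁴.
Top plate: 2.4 × 0.65, A = 1.56 in², y = 12.225 in, Ī = 0.054925 in⁴.
Centroid: ȳ = ΣA·y / ΣA = 4.9385 in.
Transfer each piece to the horizontal axis through the centroid using Ī + A·d² with d = y − 4.9385:
  bottom plate: d = -4.3885 in → contributes +102.22 in⁴
  web plate: d = 1.5615 in → contributes +91.916 in⁴
  top plate: d = 7.2865 in → contributes +82.879 in⁴
Total I = 277.02 in⁴.
Radius of gyration: k = √(I/A) = √(277.02 / 14.4) = 4.386 in.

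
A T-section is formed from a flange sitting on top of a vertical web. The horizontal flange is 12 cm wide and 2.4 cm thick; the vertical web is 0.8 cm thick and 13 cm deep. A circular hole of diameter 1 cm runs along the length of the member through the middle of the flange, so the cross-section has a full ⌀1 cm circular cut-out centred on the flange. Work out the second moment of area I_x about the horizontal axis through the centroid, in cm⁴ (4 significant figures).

I_x ≈ 609.9 cm⁴

Break the section into simple shapes (no overlaps), measuring from the bottom-left corner of the bounding box.
Flange: 12 × 2.4, A = 28.8 cm², y = 14.2 cm, Ī = 13.824 cm⁴.
Web: 0.8 × 13, A = 10.4 cm², y = 6.5 cm, Ī = 146.467 cm⁴.
Hole (subtracted): ⌀1, A = 0.785398 cm², y = 14.2 cm, Ī = 0.0490874 cm⁴.
Centroid: ȳ = ΣA·y / ΣA = 12.1154 cm.
Transfer each piece to the horizontal axis through the centroid using Ī + A·d² with d = y − 12.1154:
  flange: d = 2.08462 cm → contributes +138.979 cm⁴
  web: d = -5.61538 cm → contributes +474.404 cm⁴
  hole: d = 2.08462 cm → contributes −3.46216 cm⁴
Total I = 609.921 cm⁴.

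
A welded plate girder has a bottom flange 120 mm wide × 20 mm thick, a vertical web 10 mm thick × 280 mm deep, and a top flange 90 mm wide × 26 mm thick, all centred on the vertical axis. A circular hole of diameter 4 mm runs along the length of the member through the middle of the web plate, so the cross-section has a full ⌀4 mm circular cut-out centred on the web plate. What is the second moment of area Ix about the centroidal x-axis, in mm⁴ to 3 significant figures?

Ix ≈ 1.27 × 10⁸ mm⁴

Decompose the section into non-overlapping parts with the origin at the bottom-left of its bounding rectangle.
Bottom plate: 120 × 20, A = 2 400 mm², y = 10 mm, Ī = 80 000 mm⁴.
Web plate: 10 × 280, A = 2 800 mm², y = 160 mm, Ī = 18 293 333 mm⁴.
Top plate: 90 × 26, A = 2 340 mm², y = 313 mm, Ī = 131 820 mm⁴.
Hole (subtracted): ⌀4, A = 12.566 mm², y = 160 mm, Ī = 12.566 mm⁴.
Centroid: ȳ = ΣA·y / ΣA = 159.74 mm.
Transfer each piece to the centroidal x-axis using Ī + A·d² with d = y − 159.74:
  bottom plate: d = -149.74 mm → contributes +53 890 779 mm⁴
  web plate: d = 0.26304 mm → contributes +18 293 527 mm⁴
  top plate: d = 153.26 mm → contributes +55 097 388 mm⁴
  hole: d = 0.26304 mm → contributes −13.436 mm⁴
Total I = 127 281 680 mm⁴.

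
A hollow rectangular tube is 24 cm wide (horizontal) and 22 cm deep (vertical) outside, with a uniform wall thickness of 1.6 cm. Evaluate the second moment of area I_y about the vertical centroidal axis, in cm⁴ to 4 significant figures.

I_y ≈ 1.125 × 10⁴ cm⁴

Split into non-overlapping primitives; take the origin at the lower-left of the bounding box.
Outer rectangle: 24 × 22, A = 528 cm², x = 12 cm, Ī = 25 344 cm⁴.
Inner void (subtracted): 20.8 × 18.8, A = 391.04 cm², x = 12 cm, Ī = 14098.3 cm⁴.
By symmetry the centroid is at mid-width, x̄ = 12 cm.
All pieces are centred on the vertical centroidal axis, so I = ΣĪ (holes subtracted) = 11245.7 cm⁴.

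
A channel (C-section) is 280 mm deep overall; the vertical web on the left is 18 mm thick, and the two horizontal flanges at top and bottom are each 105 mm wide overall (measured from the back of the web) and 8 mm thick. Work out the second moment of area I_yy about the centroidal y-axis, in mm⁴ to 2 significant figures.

I_yy ≈ 4.0 × 10⁶ mm⁴

Break the section into simple shapes (no overlaps), measuring from the bottom-left corner of the bounding box.
Web: 18 × 280, A = 5 040 mm², x = 9 mm, Ī = 136 080 mm⁴.
Top flange (beyond web): 87 × 8, A = 696 mm², x = 61.5 mm, Ī = 439 002 mm⁴.
Bottom flange (beyond web): 87 × 8, A = 696 mm², x = 61.5 mm, Ī = 439 002 mm⁴.
Centroid: x̄ = ΣA·x / ΣA = 20.36 mm.
Transfer each piece to the centroidal y-axis using Ī + A·d² with d = x − 20.36:
  web: d = -11.36 mm → contributes +786 712 mm⁴
  top flange (beyond web): d = 41.14 mm → contributes +1 616 871 mm⁴
  bottom flange (beyond web): d = 41.14 mm → contributes +1 616 871 mm⁴
Total I = 4 020 453 mm⁴.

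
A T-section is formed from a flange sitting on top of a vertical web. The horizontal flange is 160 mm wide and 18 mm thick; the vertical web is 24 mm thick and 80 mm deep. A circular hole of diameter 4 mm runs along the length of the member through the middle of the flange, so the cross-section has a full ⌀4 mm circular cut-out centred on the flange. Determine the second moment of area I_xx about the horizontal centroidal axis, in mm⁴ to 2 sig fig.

I_xx ≈ 3.9 × 10⁶ mm⁴

Break the section into simple shapes (no overlaps), measuring from the bottom-left corner of the bounding box.
Flange: 160 × 18, A = 2 880 mm², y = 89 mm, Ī = 77 760 mm⁴.
Web: 24 × 80, A = 1 920 mm², y = 40 mm, Ī = 1 024 000 mm⁴.
Hole (subtracted): ⌀4, A = 12.57 mm², y = 89 mm, Ī = 12.57 mm⁴.
Centroid: ȳ = ΣA·y / ΣA = 69.35 mm.
Transfer each piece to the horizontal centroidal axis using Ī + A·d² with d = y − 69.35:
  flange: d = 19.65 mm → contributes +1 189 957 mm⁴
  web: d = -29.35 mm → contributes +2 677 768 mm⁴
  hole: d = 19.65 mm → contributes −4 865 mm⁴
Total I = 3 862 859 mm⁴.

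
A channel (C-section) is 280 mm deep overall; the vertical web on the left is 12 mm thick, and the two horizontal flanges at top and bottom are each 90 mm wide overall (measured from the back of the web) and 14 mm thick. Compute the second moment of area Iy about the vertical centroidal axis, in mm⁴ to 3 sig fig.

Iy ≈ 3.83 × 10⁶ mm⁴

Decompose the section into non-overlapping parts with the origin at the bottom-left of its bounding rectangle.
Web: 12 × 280, A = 3 360 mm², x = 6 mm, Ī = 40 320 mm⁴.
Top flange (beyond web): 78 × 14, A = 1 092 mm², x = 51 mm, Ī = 553 644 mm⁴.
Bottom flange (beyond web): 78 × 14, A = 1 092 mm², x = 51 mm, Ī = 553 644 mm⁴.
Centroid: x̄ = ΣA·x / ΣA = 23.727 mm.
Transfer each piece to the vertical centroidal axis using Ī + A·d² with d = x − 23.727:
  web: d = -17.727 mm → contributes +1 096 221 mm⁴
  top flange (beyond web): d = 27.273 mm → contributes +1 365 875 mm⁴
  bottom flange (beyond web): d = 27.273 mm → contributes +1 365 875 mm⁴
Total I = 3 827 972 mm⁴.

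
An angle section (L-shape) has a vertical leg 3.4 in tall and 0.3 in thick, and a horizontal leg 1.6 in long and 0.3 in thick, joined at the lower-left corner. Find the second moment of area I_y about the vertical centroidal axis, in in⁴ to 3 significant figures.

Split into non-overlapping primitives; take the origin at the lower-left of the bounding box.
Vertical leg: 0.3 × 3.4, A = 1.02 in², x = 0.15 in, Ī = 0.00765 in⁴.
Horizontal leg (remainder): 1.3 × 0.3, A = 0.39 in², x = 0.95 in, Ī = 0.054925 in⁴.
Centroid: x̄ = ΣA·x / ΣA = 0.37128 in.
Transfer each piece to the vertical centroidal axis using Ī + A·d² with d = x − 0.37128:
  vertical leg: d = -0.22128 in → contributes +0.057593 in⁴
  horizontal leg (remainder): d = 0.57872 in → contributes +0.18554 in⁴
Total I = 0.24314 in⁴.

I_y ≈ 0.243 in⁴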